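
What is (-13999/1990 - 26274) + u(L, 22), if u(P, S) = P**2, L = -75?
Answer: -41105509/1990 ≈ -20656.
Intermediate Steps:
(-13999/1990 - 26274) + u(L, 22) = (-13999/1990 - 26274) + (-75)**2 = (-13999*1/1990 - 26274) + 5625 = (-13999/1990 - 26274) + 5625 = -52299259/1990 + 5625 = -41105509/1990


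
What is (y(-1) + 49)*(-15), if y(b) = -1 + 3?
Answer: -765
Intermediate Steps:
y(b) = 2
(y(-1) + 49)*(-15) = (2 + 49)*(-15) = 51*(-15) = -765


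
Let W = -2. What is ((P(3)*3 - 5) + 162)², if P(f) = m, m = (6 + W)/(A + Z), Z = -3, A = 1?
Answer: 22801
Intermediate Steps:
m = -2 (m = (6 - 2)/(1 - 3) = 4/(-2) = 4*(-½) = -2)
P(f) = -2
((P(3)*3 - 5) + 162)² = ((-2*3 - 5) + 162)² = ((-6 - 5) + 162)² = (-11 + 162)² = 151² = 22801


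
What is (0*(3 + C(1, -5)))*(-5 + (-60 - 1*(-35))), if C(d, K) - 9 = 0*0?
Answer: 0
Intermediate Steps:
C(d, K) = 9 (C(d, K) = 9 + 0*0 = 9 + 0 = 9)
(0*(3 + C(1, -5)))*(-5 + (-60 - 1*(-35))) = (0*(3 + 9))*(-5 + (-60 - 1*(-35))) = (0*12)*(-5 + (-60 + 35)) = 0*(-5 - 25) = 0*(-30) = 0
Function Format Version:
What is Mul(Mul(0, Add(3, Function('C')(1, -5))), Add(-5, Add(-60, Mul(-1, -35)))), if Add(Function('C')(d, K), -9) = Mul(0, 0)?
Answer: 0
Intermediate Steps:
Function('C')(d, K) = 9 (Function('C')(d, K) = Add(9, Mul(0, 0)) = Add(9, 0) = 9)
Mul(Mul(0, Add(3, Function('C')(1, -5))), Add(-5, Add(-60, Mul(-1, -35)))) = Mul(Mul(0, Add(3, 9)), Add(-5, Add(-60, Mul(-1, -35)))) = Mul(Mul(0, 12), Add(-5, Add(-60, 35))) = Mul(0, Add(-5, -25)) = Mul(0, -30) = 0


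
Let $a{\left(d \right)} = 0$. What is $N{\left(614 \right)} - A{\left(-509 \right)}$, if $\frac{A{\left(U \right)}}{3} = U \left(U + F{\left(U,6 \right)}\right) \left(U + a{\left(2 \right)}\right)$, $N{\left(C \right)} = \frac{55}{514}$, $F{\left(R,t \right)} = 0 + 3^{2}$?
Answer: $\frac{199751451055}{514} \approx 3.8862 \cdot 10^{8}$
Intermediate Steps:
$F{\left(R,t \right)} = 9$ ($F{\left(R,t \right)} = 0 + 9 = 9$)
$N{\left(C \right)} = \frac{55}{514}$ ($N{\left(C \right)} = 55 \cdot \frac{1}{514} = \frac{55}{514}$)
$A{\left(U \right)} = 3 U^{2} \left(9 + U\right)$ ($A{\left(U \right)} = 3 U \left(U + 9\right) \left(U + 0\right) = 3 U \left(9 + U\right) U = 3 U U \left(9 + U\right) = 3 U^{2} \left(9 + U\right)$)
$N{\left(614 \right)} - A{\left(-509 \right)} = \frac{55}{514} - 3 \left(-509\right)^{2} \left(9 - 509\right) = \frac{55}{514} - 3 \cdot 259081 \left(-500\right) = \frac{55}{514} - -388621500 = \frac{55}{514} + 388621500 = \frac{199751451055}{514}$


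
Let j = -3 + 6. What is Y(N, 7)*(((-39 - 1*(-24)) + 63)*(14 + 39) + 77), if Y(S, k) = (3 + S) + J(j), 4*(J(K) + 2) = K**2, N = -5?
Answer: -18347/4 ≈ -4586.8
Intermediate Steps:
j = 3
J(K) = -2 + K**2/4
Y(S, k) = 13/4 + S (Y(S, k) = (3 + S) + (-2 + (1/4)*3**2) = (3 + S) + (-2 + (1/4)*9) = (3 + S) + (-2 + 9/4) = (3 + S) + 1/4 = 13/4 + S)
Y(N, 7)*(((-39 - 1*(-24)) + 63)*(14 + 39) + 77) = (13/4 - 5)*(((-39 - 1*(-24)) + 63)*(14 + 39) + 77) = -7*(((-39 + 24) + 63)*53 + 77)/4 = -7*((-15 + 63)*53 + 77)/4 = -7*(48*53 + 77)/4 = -7*(2544 + 77)/4 = -7/4*2621 = -18347/4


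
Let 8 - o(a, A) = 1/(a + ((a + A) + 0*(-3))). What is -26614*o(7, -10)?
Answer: -412517/2 ≈ -2.0626e+5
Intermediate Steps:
o(a, A) = 8 - 1/(A + 2*a) (o(a, A) = 8 - 1/(a + ((a + A) + 0*(-3))) = 8 - 1/(a + ((A + a) + 0)) = 8 - 1/(a + (A + a)) = 8 - 1/(A + 2*a))
-26614*o(7, -10) = -26614*(-1 + 8*(-10) + 16*7)/(-10 + 2*7) = -26614*(-1 - 80 + 112)/(-10 + 14) = -26614*31/4 = -412517/2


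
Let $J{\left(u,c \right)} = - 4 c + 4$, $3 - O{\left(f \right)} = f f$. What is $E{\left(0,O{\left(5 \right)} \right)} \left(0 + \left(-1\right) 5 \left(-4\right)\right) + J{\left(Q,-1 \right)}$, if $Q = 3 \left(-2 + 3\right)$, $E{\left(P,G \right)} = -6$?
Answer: $-112$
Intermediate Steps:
$O{\left(f \right)} = 3 - f^{2}$ ($O{\left(f \right)} = 3 - f f = 3 - f^{2}$)
$Q = 3$ ($Q = 3 \cdot 1 = 3$)
$J{\left(u,c \right)} = 4 - 4 c$
$E{\left(0,O{\left(5 \right)} \right)} \left(0 + \left(-1\right) 5 \left(-4\right)\right) + J{\left(Q,-1 \right)} = - 6 \left(0 + \left(-1\right) 5 \left(-4\right)\right) + \left(4 - -4\right) = - 6 \left(0 - -20\right) + \left(4 + 4\right) = - 6 \left(0 + 20\right) + 8 = \left(-6\right) 20 + 8 = -120 + 8 = -112$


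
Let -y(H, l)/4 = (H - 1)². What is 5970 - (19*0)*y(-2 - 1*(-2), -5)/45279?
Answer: 5970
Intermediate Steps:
y(H, l) = -4*(-1 + H)² (y(H, l) = -4*(H - 1)² = -4*(-1 + H)²)
5970 - (19*0)*y(-2 - 1*(-2), -5)/45279 = 5970 - (19*0)*(-4*(-1 + (-2 - 1*(-2)))²)/45279 = 5970 - 0*(-4*(-1 + (-2 + 2))²)/45279 = 5970 - 0*(-4*(-1 + 0)²)/45279 = 5970 - 0*(-4*(-1)²)/45279 = 5970 - 0*(-4*1)/45279 = 5970 - 0*(-4)/45279 = 5970 - 0/45279 = 5970 - 1*0 = 5970 + 0 = 5970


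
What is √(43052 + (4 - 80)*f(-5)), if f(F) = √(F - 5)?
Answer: 2*√(10763 - 19*I*√10) ≈ 207.49 - 0.57914*I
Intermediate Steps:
f(F) = √(-5 + F)
√(43052 + (4 - 80)*f(-5)) = √(43052 + (4 - 80)*√(-5 - 5)) = √(43052 - 76*I*√10)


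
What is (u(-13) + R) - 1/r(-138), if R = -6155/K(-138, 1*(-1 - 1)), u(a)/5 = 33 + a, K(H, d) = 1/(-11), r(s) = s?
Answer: 9357091/138 ≈ 67805.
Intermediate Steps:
K(H, d) = -1/11
u(a) = 165 + 5*a (u(a) = 5*(33 + a) = 165 + 5*a)
R = 67705 (R = -6155/(-1/11) = -6155*(-11) = 67705)
(u(-13) + R) - 1/r(-138) = ((165 + 5*(-13)) + 67705) - 1/(-138) = ((165 - 65) + 67705) - 1*(-1/138) = (100 + 67705) + 1/138 = 67805 + 1/138 = 9357091/138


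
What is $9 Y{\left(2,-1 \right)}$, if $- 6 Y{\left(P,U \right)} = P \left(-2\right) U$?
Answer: $-6$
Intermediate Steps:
$Y{\left(P,U \right)} = \frac{P U}{3}$ ($Y{\left(P,U \right)} = - \frac{P \left(-2\right) U}{6} = - \frac{- 2 P U}{6} = - \frac{\left(-2\right) P U}{6} = \frac{P U}{3}$)
$9 Y{\left(2,-1 \right)} = 9 \cdot \frac{1}{3} \cdot 2 \left(-1\right) = 9 \left(- \frac{2}{3}\right) = -6$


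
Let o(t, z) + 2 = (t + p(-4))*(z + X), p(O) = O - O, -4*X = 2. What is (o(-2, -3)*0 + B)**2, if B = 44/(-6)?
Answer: 484/9 ≈ 53.778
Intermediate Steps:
X = -1/2 (X = -1/4*2 = -1/2 ≈ -0.50000)
B = -22/3 (B = 44*(-1/6) = -22/3 ≈ -7.3333)
p(O) = 0
o(t, z) = -2 + t*(-1/2 + z) (o(t, z) = -2 + (t + 0)*(z - 1/2) = -2 + t*(-1/2 + z))
(o(-2, -3)*0 + B)**2 = ((-2 - 1/2*(-2) - 2*(-3))*0 - 22/3)**2 = ((-2 + 1 + 6)*0 - 22/3)**2 = (5*0 - 22/3)**2 = (0 - 22/3)**2 = (-22/3)**2 = 484/9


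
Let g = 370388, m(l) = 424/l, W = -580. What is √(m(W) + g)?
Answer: √7787392330/145 ≈ 608.59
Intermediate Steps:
√(m(W) + g) = √(424/(-580) + 370388) = √(424*(-1/580) + 370388) = √(-106/145 + 370388) = √(53706154/145) = √7787392330/145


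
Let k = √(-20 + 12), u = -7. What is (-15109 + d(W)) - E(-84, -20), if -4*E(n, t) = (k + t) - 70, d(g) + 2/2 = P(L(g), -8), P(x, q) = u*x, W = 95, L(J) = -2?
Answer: -30237/2 + I*√2/2 ≈ -15119.0 + 0.70711*I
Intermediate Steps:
k = 2*I*√2 (k = √(-8) = 2*I*√2 ≈ 2.8284*I)
P(x, q) = -7*x
d(g) = 13 (d(g) = -1 - 7*(-2) = -1 + 14 = 13)
E(n, t) = 35/2 - t/4 - I*√2/2 (E(n, t) = -((2*I*√2 + t) - 70)/4 = -((t + 2*I*√2) - 70)/4 = -(-70 + t + 2*I*√2)/4 = 35/2 - t/4 - I*√2/2)
(-15109 + d(W)) - E(-84, -20) = (-15109 + 13) - (35/2 - ¼*(-20) - I*√2/2) = -15096 - (35/2 + 5 - I*√2/2) = -15096 - (45/2 - I*√2/2) = -15096 + (-45/2 + I*√2/2) = -30237/2 + I*√2/2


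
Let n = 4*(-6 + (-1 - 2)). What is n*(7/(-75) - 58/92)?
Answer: 14982/575 ≈ 26.056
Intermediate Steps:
n = -36 (n = 4*(-6 - 3) = 4*(-9) = -36)
n*(7/(-75) - 58/92) = -36*(7/(-75) - 58/92) = -36*(7*(-1/75) - 58*1/92) = -36*(-7/75 - 29/46) = -36*(-2497/3450) = 14982/575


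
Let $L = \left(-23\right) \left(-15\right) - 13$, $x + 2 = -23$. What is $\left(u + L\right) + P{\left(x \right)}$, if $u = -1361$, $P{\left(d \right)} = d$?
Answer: $-1054$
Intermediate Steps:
$x = -25$ ($x = -2 - 23 = -25$)
$L = 332$ ($L = 345 - 13 = 332$)
$\left(u + L\right) + P{\left(x \right)} = \left(-1361 + 332\right) - 25 = -1029 - 25 = -1054$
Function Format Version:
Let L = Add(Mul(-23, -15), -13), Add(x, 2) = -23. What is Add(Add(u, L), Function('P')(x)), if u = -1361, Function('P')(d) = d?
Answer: -1054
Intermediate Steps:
x = -25 (x = Add(-2, -23) = -25)
L = 332 (L = Add(345, -13) = 332)
Add(Add(u, L), Function('P')(x)) = Add(Add(-1361, 332), -25) = Add(-1029, -25) = -1054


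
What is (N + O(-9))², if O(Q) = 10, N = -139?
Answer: 16641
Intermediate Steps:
(N + O(-9))² = (-139 + 10)² = (-129)² = 16641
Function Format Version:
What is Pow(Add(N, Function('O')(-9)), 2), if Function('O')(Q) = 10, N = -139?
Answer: 16641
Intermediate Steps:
Pow(Add(N, Function('O')(-9)), 2) = Pow(Add(-139, 10), 2) = Pow(-129, 2) = 16641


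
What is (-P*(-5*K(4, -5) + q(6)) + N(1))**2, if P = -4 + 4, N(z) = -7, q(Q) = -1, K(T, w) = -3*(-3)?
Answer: 49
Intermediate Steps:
K(T, w) = 9
P = 0
(-P*(-5*K(4, -5) + q(6)) + N(1))**2 = (-0*(-5*9 - 1) - 7)**2 = (-0*(-45 - 1) - 7)**2 = (-0*(-46) - 7)**2 = (-1*0 - 7)**2 = (0 - 7)**2 = (-7)**2 = 49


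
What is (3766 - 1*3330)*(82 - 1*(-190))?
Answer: 118592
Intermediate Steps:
(3766 - 1*3330)*(82 - 1*(-190)) = (3766 - 3330)*(82 + 190) = 436*272 = 118592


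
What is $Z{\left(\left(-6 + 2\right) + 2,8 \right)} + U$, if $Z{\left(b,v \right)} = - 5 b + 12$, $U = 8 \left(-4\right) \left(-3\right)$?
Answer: $118$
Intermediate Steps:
$U = 96$ ($U = \left(-32\right) \left(-3\right) = 96$)
$Z{\left(b,v \right)} = 12 - 5 b$
$Z{\left(\left(-6 + 2\right) + 2,8 \right)} + U = \left(12 - 5 \left(\left(-6 + 2\right) + 2\right)\right) + 96 = \left(12 - 5 \left(-4 + 2\right)\right) + 96 = \left(12 - -10\right) + 96 = \left(12 + 10\right) + 96 = 22 + 96 = 118$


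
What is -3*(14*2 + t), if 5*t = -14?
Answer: -378/5 ≈ -75.600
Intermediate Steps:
t = -14/5 (t = (⅕)*(-14) = -14/5 ≈ -2.8000)
-3*(14*2 + t) = -3*(14*2 - 14/5) = -3*(28 - 14/5) = -3*126/5 = -378/5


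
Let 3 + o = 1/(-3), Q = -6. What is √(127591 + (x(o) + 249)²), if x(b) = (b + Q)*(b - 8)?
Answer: 26*√30370/9 ≈ 503.45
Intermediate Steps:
o = -10/3 (o = -3 + 1/(-3) = -3 - ⅓ = -10/3 ≈ -3.3333)
x(b) = (-8 + b)*(-6 + b) (x(b) = (b - 6)*(b - 8) = (-6 + b)*(-8 + b) = (-8 + b)*(-6 + b))
√(127591 + (x(o) + 249)²) = √(127591 + ((48 + (-10/3)² - 14*(-10/3)) + 249)²) = √(127591 + ((48 + 100/9 + 140/3) + 249)²) = √(127591 + (952/9 + 249)²) = √(127591 + (3193/9)²) = √(127591 + 10195249/81) = √(20530120/81) = 26*√30370/9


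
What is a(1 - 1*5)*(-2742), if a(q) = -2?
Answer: 5484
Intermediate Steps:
a(1 - 1*5)*(-2742) = -2*(-2742) = 5484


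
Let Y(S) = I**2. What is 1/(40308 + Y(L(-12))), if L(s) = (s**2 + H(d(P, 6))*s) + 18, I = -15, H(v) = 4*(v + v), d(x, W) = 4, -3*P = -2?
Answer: 1/40533 ≈ 2.4671e-5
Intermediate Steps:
P = 2/3 (P = -1/3*(-2) = 2/3 ≈ 0.66667)
H(v) = 8*v (H(v) = 4*(2*v) = 8*v)
L(s) = 18 + s**2 + 32*s (L(s) = (s**2 + (8*4)*s) + 18 = (s**2 + 32*s) + 18 = 18 + s**2 + 32*s)
Y(S) = 225 (Y(S) = (-15)**2 = 225)
1/(40308 + Y(L(-12))) = 1/(40308 + 225) = 1/40533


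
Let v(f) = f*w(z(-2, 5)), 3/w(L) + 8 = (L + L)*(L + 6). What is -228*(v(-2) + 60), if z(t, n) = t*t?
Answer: -13661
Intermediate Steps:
z(t, n) = t²
w(L) = 3/(-8 + 2*L*(6 + L)) (w(L) = 3/(-8 + (L + L)*(L + 6)) = 3/(-8 + (2*L)*(6 + L)) = 3/(-8 + 2*L*(6 + L)))
v(f) = f/24 (v(f) = f*(3/(2*(-4 + ((-2)²)² + 6*(-2)²))) = f*(3/(2*(-4 + 4² + 6*4))) = f*(3/(2*(-4 + 16 + 24))) = f*((3/2)/36) = f*((3/2)*(1/36)) = f*(1/24) = f/24)
-228*(v(-2) + 60) = -228*((1/24)*(-2) + 60) = -228*(-1/12 + 60) = -228*719/12 = -13661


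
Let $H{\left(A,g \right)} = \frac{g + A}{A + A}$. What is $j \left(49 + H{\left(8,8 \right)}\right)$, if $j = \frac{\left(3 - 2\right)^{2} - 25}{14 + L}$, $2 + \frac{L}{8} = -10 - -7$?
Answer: $\frac{600}{13} \approx 46.154$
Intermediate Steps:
$L = -40$ ($L = -16 + 8 \left(-10 - -7\right) = -16 + 8 \left(-10 + 7\right) = -16 + 8 \left(-3\right) = -16 - 24 = -40$)
$H{\left(A,g \right)} = \frac{A + g}{2 A}$
$j = \frac{12}{13}$ ($j = \frac{\left(3 - 2\right)^{2} - 25}{14 - 40} = \frac{1^{2} - 25}{-26} = \left(1 - 25\right) \left(- \frac{1}{26}\right) = \left(-24\right) \left(- \frac{1}{26}\right) = \frac{12}{13} \approx 0.92308$)
$j \left(49 + H{\left(8,8 \right)}\right) = \frac{12 \left(49 + \frac{8 + 8}{2 \cdot 8}\right)}{13} = \frac{12 \left(49 + \frac{1}{2} \cdot \frac{1}{8} \cdot 16\right)}{13} = \frac{12 \left(49 + 1\right)}{13} = \frac{12}{13} \cdot 50 = \frac{600}{13}$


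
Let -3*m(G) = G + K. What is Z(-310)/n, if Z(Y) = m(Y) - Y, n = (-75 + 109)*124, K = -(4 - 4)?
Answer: 5/51 ≈ 0.098039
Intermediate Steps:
K = 0 (K = -1*0 = 0)
n = 4216 (n = 34*124 = 4216)
m(G) = -G/3 (m(G) = -(G + 0)/3 = -G/3)
Z(Y) = -4*Y/3 (Z(Y) = -Y/3 - Y = -4*Y/3)
Z(-310)/n = -4/3*(-310)/4216 = (1240/3)*(1/4216) = 5/51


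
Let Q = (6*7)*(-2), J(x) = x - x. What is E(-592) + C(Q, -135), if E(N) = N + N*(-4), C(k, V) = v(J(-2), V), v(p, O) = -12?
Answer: 1764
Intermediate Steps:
J(x) = 0
Q = -84 (Q = 42*(-2) = -84)
C(k, V) = -12
E(N) = -3*N (E(N) = N - 4*N = -3*N)
E(-592) + C(Q, -135) = -3*(-592) - 12 = 1776 - 12 = 1764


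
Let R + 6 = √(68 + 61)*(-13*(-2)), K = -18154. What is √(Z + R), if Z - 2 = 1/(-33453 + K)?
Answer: √(-10653181403 + 69245343674*√129)/51607 ≈ 17.068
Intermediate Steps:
R = -6 + 26*√129 (R = -6 + √(68 + 61)*(-13*(-2)) = -6 + √129*26 = -6 + 26*√129 ≈ 289.30)
Z = 103213/51607 (Z = 2 + 1/(-33453 - 18154) = 2 + 1/(-51607) = 2 - 1/51607 = 103213/51607 ≈ 2.0000)
√(Z + R) = √(103213/51607 + (-6 + 26*√129)) = √(-206429/51607 + 26*√129)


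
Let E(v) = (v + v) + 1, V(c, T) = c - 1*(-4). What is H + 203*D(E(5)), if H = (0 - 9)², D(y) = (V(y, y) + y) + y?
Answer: 7592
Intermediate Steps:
V(c, T) = 4 + c (V(c, T) = c + 4 = 4 + c)
E(v) = 1 + 2*v (E(v) = 2*v + 1 = 1 + 2*v)
D(y) = 4 + 3*y (D(y) = ((4 + y) + y) + y = (4 + 2*y) + y = 4 + 3*y)
H = 81 (H = (-9)² = 81)
H + 203*D(E(5)) = 81 + 203*(4 + 3*(1 + 2*5)) = 81 + 203*(4 + 3*(1 + 10)) = 81 + 203*(4 + 3*11) = 81 + 203*(4 + 33) = 81 + 203*37 = 81 + 7511 = 7592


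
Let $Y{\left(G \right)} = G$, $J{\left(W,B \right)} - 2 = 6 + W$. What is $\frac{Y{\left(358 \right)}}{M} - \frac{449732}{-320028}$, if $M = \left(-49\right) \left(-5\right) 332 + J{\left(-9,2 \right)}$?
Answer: $\frac{1019314477}{723076597} \approx 1.4097$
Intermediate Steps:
$J{\left(W,B \right)} = 8 + W$ ($J{\left(W,B \right)} = 2 + \left(6 + W\right) = 8 + W$)
$M = 81339$ ($M = \left(-49\right) \left(-5\right) 332 + \left(8 - 9\right) = 245 \cdot 332 - 1 = 81340 - 1 = 81339$)
$\frac{Y{\left(358 \right)}}{M} - \frac{449732}{-320028} = \frac{358}{81339} - \frac{449732}{-320028} = 358 \cdot \frac{1}{81339} - - \frac{112433}{80007} = \frac{358}{81339} + \frac{112433}{80007} = \frac{1019314477}{723076597}$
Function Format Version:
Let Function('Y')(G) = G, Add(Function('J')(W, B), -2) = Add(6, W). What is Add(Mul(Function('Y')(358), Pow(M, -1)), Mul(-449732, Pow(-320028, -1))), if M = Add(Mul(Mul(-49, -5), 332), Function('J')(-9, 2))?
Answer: Rational(1019314477, 723076597) ≈ 1.4097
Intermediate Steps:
Function('J')(W, B) = Add(8, W) (Function('J')(W, B) = Add(2, Add(6, W)) = Add(8, W))
M = 81339 (M = Add(Mul(Mul(-49, -5), 332), Add(8, -9)) = Add(Mul(245, 332), -1) = Add(81340, -1) = 81339)
Add(Mul(Function('Y')(358), Pow(M, -1)), Mul(-449732, Pow(-320028, -1))) = Add(Mul(358, Pow(81339, -1)), Mul(-449732, Pow(-320028, -1))) = Add(Mul(358, Rational(1, 81339)), Mul(-449732, Rational(-1, 320028))) = Add(Rational(358, 81339), Rational(112433, 80007)) = Rational(1019314477, 723076597)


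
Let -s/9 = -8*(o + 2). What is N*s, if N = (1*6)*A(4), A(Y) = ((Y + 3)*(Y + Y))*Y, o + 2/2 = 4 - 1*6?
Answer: -96768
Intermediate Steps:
o = -3 (o = -1 + (4 - 1*6) = -1 + (4 - 6) = -1 - 2 = -3)
A(Y) = 2*Y²*(3 + Y) (A(Y) = ((3 + Y)*(2*Y))*Y = (2*Y*(3 + Y))*Y = 2*Y²*(3 + Y))
N = 1344 (N = (1*6)*(2*4²*(3 + 4)) = 6*(2*16*7) = 6*224 = 1344)
s = -72 (s = -(-72)*(-3 + 2) = -(-72)*(-1) = -9*8 = -72)
N*s = 1344*(-72) = -96768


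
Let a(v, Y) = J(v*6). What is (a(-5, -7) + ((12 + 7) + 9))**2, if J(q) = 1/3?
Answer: 7225/9 ≈ 802.78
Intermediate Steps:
J(q) = 1/3 (J(q) = 1*(1/3) = 1/3)
a(v, Y) = 1/3
(a(-5, -7) + ((12 + 7) + 9))**2 = (1/3 + ((12 + 7) + 9))**2 = (1/3 + (19 + 9))**2 = (1/3 + 28)**2 = (85/3)**2 = 7225/9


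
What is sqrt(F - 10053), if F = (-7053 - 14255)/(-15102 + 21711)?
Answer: I*sqrt(439244615265)/6609 ≈ 100.28*I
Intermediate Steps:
F = -21308/6609 ≈ -3.2241
sqrt(F - 10053) = sqrt(-21308/6609 - 10053) = sqrt(-66461585/6609) = I*sqrt(439244615265)/6609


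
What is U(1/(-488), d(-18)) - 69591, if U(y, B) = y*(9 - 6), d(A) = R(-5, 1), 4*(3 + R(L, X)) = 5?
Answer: -33960411/488 ≈ -69591.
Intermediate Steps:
R(L, X) = -7/4 (R(L, X) = -3 + (¼)*5 = -3 + 5/4 = -7/4)
d(A) = -7/4
U(y, B) = 3*y (U(y, B) = y*3 = 3*y)
U(1/(-488), d(-18)) - 69591 = 3/(-488) - 69591 = 3*(-1/488) - 69591 = -3/488 - 69591 = -33960411/488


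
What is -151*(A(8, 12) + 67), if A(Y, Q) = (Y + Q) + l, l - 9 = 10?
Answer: -16006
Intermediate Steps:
l = 19 (l = 9 + 10 = 19)
A(Y, Q) = 19 + Q + Y (A(Y, Q) = (Y + Q) + 19 = (Q + Y) + 19 = 19 + Q + Y)
-151*(A(8, 12) + 67) = -151*((19 + 12 + 8) + 67) = -151*(39 + 67) = -151*106 = -16006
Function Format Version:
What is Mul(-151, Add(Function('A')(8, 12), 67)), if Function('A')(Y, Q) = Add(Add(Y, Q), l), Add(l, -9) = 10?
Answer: -16006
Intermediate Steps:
l = 19 (l = Add(9, 10) = 19)
Function('A')(Y, Q) = Add(19, Q, Y) (Function('A')(Y, Q) = Add(Add(Y, Q), 19) = Add(Add(Q, Y), 19) = Add(19, Q, Y))
Mul(-151, Add(Function('A')(8, 12), 67)) = Mul(-151, Add(Add(19, 12, 8), 67)) = Mul(-151, Add(39, 67)) = Mul(-151, 106) = -16006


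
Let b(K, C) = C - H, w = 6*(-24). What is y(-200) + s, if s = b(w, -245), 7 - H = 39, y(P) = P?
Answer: -413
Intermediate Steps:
w = -144
H = -32 (H = 7 - 1*39 = 7 - 39 = -32)
b(K, C) = 32 + C (b(K, C) = C - 1*(-32) = C + 32 = 32 + C)
s = -213 (s = 32 - 245 = -213)
y(-200) + s = -200 - 213 = -413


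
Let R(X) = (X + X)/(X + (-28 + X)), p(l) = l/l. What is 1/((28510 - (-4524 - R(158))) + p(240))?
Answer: 72/2378599 ≈ 3.0270e-5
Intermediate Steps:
p(l) = 1
R(X) = 2*X/(-28 + 2*X) (R(X) = (2*X)/(-28 + 2*X) = 2*X/(-28 + 2*X))
1/((28510 - (-4524 - R(158))) + p(240)) = 1/((28510 - (-4524 - 158/(-14 + 158))) + 1) = 1/((28510 - (-4524 - 158/144)) + 1) = 1/((28510 - (-4524 - 1*79/72)) + 1) = 1/((28510 - (-4524 - 79/72)) + 1) = 1/((28510 - 1*(-325807/72)) + 1) = 1/((28510 + 325807/72) + 1) = 1/(2378527/72 + 1) = 1/(2378599/72) = 72/2378599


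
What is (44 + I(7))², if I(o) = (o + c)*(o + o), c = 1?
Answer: 24336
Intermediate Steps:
I(o) = 2*o*(1 + o) (I(o) = (o + 1)*(o + o) = (1 + o)*(2*o) = 2*o*(1 + o))
(44 + I(7))² = (44 + 2*7*(1 + 7))² = (44 + 2*7*8)² = (44 + 112)² = 156² = 24336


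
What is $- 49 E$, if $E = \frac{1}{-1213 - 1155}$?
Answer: $\frac{49}{2368} \approx 0.020693$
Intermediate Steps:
$E = - \frac{1}{2368}$ ($E = \frac{1}{-2368} = - \frac{1}{2368} \approx -0.0004223$)
$- 49 E = \left(-49\right) \left(- \frac{1}{2368}\right) = \frac{49}{2368}$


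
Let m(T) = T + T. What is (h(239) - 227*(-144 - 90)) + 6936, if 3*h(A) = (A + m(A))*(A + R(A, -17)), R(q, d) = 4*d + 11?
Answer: 103552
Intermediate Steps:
m(T) = 2*T
R(q, d) = 11 + 4*d
h(A) = A*(-57 + A) (h(A) = ((A + 2*A)*(A + (11 + 4*(-17))))/3 = ((3*A)*(A + (11 - 68)))/3 = ((3*A)*(A - 57))/3 = ((3*A)*(-57 + A))/3 = (3*A*(-57 + A))/3 = A*(-57 + A))
(h(239) - 227*(-144 - 90)) + 6936 = (239*(-57 + 239) - 227*(-144 - 90)) + 6936 = (239*182 - 227*(-234)) + 6936 = (43498 + 53118) + 6936 = 96616 + 6936 = 103552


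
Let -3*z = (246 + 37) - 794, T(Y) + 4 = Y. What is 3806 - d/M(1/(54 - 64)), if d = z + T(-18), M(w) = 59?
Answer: 673217/177 ≈ 3803.5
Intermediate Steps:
T(Y) = -4 + Y
z = 511/3 (z = -((246 + 37) - 794)/3 = -(283 - 794)/3 = -⅓*(-511) = 511/3 ≈ 170.33)
d = 445/3 (d = 511/3 + (-4 - 18) = 511/3 - 22 = 445/3 ≈ 148.33)
3806 - d/M(1/(54 - 64)) = 3806 - 445/(3*59) = 3806 - 1*445/177 = 3806 - 445/177 = 673217/177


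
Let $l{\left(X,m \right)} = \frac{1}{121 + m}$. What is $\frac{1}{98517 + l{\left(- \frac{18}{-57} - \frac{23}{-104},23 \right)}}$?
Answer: $\frac{144}{14186449} \approx 1.0151 \cdot 10^{-5}$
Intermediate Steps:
$\frac{1}{98517 + l{\left(- \frac{18}{-57} - \frac{23}{-104},23 \right)}} = \frac{1}{98517 + \frac{1}{121 + 23}} = \frac{1}{98517 + \frac{1}{144}} = \frac{1}{\frac{14186449}{144}} = \frac{144}{14186449}$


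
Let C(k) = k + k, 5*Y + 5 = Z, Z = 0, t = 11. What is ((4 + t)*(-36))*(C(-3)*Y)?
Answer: -3240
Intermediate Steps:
Y = -1 (Y = -1 + (⅕)*0 = -1 + 0 = -1)
C(k) = 2*k
((4 + t)*(-36))*(C(-3)*Y) = ((4 + 11)*(-36))*((2*(-3))*(-1)) = (15*(-36))*(-6*(-1)) = -540*6 = -3240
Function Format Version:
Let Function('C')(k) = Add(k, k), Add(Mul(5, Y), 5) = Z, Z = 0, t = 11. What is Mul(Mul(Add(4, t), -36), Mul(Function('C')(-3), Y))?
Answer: -3240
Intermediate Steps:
Y = -1 (Y = Add(-1, Mul(Rational(1, 5), 0)) = Add(-1, 0) = -1)
Function('C')(k) = Mul(2, k)
Mul(Mul(Add(4, t), -36), Mul(Function('C')(-3), Y)) = Mul(Mul(Add(4, 11), -36), Mul(Mul(2, -3), -1)) = Mul(Mul(15, -36), Mul(-6, -1)) = Mul(-540, 6) = -3240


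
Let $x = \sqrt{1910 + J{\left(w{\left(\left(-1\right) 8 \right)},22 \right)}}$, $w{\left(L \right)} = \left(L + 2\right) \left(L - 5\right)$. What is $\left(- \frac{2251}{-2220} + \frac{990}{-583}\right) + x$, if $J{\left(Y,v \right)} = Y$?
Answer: $- \frac{80497}{117660} + 2 \sqrt{497} \approx 43.903$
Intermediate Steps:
$w{\left(L \right)} = \left(-5 + L\right) \left(2 + L\right)$ ($w{\left(L \right)} = \left(2 + L\right) \left(-5 + L\right) = \left(-5 + L\right) \left(2 + L\right)$)
$x = 2 \sqrt{497}$ ($x = \sqrt{1910 - \left(10 - 64 + 3 \left(-1\right) 8\right)} = \sqrt{1910 - \left(-14 - 64\right)} = \sqrt{1910 + \left(-10 + 64 + 24\right)} = \sqrt{1910 + 78} = \sqrt{1988} = 2 \sqrt{497} \approx 44.587$)
$\left(- \frac{2251}{-2220} + \frac{990}{-583}\right) + x = \left(- \frac{2251}{-2220} + \frac{990}{-583}\right) + 2 \sqrt{497} = \left(\left(-2251\right) \left(- \frac{1}{2220}\right) + 990 \left(- \frac{1}{583}\right)\right) + 2 \sqrt{497} = \left(\frac{2251}{2220} - \frac{90}{53}\right) + 2 \sqrt{497} = - \frac{80497}{117660} + 2 \sqrt{497}$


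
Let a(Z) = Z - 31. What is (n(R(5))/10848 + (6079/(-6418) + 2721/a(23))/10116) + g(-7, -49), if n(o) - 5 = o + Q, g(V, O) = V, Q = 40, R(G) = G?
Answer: -206275249247/29345868576 ≈ -7.0291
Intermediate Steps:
a(Z) = -31 + Z
n(o) = 45 + o (n(o) = 5 + (o + 40) = 5 + (40 + o) = 45 + o)
(n(R(5))/10848 + (6079/(-6418) + 2721/a(23))/10116) + g(-7, -49) = ((45 + 5)/10848 + (6079/(-6418) + 2721/(-31 + 23))/10116) - 7 = (50*(1/10848) + (6079*(-1/6418) + 2721/(-8))*(1/10116)) - 7 = (25/5424 + (-6079/6418 + 2721*(-⅛))*(1/10116)) - 7 = (25/5424 + (-6079/6418 - 2721/8)*(1/10116)) - 7 = (25/5424 - 8756005/25672*1/10116) - 7 = (25/5424 - 8756005/259697952) - 7 = -854169215/29345868576 - 7 = -206275249247/29345868576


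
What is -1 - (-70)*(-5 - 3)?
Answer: -561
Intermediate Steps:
-1 - (-70)*(-5 - 3) = -1 - (-70)*(-8) = -1 - 35*16 = -1 - 560 = -561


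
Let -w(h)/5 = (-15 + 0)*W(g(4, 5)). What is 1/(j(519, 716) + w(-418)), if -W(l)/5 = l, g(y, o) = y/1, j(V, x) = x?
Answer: -1/784 ≈ -0.0012755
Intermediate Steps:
g(y, o) = y (g(y, o) = y*1 = y)
W(l) = -5*l
w(h) = -1500 (w(h) = -5*(-15 + 0)*(-5*4) = -(-75)*(-20) = -5*300 = -1500)
1/(j(519, 716) + w(-418)) = 1/(716 - 1500) = 1/(-784) = -1/784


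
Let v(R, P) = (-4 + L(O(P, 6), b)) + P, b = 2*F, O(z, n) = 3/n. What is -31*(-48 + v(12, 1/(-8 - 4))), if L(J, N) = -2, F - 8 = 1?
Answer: 20119/12 ≈ 1676.6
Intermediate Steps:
F = 9 (F = 8 + 1 = 9)
b = 18 (b = 2*9 = 18)
v(R, P) = -6 + P (v(R, P) = (-4 - 2) + P = -6 + P)
-31*(-48 + v(12, 1/(-8 - 4))) = -31*(-48 + (-6 + 1/(-8 - 4))) = -31*(-48 + (-6 + 1/(-12))) = -31*(-48 + (-6 - 1/12)) = -31*(-48 - 73/12) = -31*(-649/12) = 20119/12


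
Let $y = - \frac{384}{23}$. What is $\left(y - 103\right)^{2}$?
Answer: $\frac{7579009}{529} \approx 14327.0$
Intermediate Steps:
$y = - \frac{384}{23}$ ($y = \left(-384\right) \frac{1}{23} = - \frac{384}{23} \approx -16.696$)
$\left(y - 103\right)^{2} = \left(- \frac{384}{23} - 103\right)^{2} = \left(- \frac{2753}{23}\right)^{2} = \frac{7579009}{529}$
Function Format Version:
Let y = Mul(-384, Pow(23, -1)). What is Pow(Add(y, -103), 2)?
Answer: Rational(7579009, 529) ≈ 14327.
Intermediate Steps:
y = Rational(-384, 23) (y = Mul(-384, Rational(1, 23)) = Rational(-384, 23) ≈ -16.696)
Pow(Add(y, -103), 2) = Pow(Add(Rational(-384, 23), -103), 2) = Pow(Rational(-2753, 23), 2) = Rational(7579009, 529)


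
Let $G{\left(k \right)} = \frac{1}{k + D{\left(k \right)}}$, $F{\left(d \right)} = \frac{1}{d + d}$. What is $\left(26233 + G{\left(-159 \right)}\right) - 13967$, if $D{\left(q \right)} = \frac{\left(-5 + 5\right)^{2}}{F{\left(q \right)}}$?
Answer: $\frac{1950293}{159} \approx 12266.0$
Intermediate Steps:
$F{\left(d \right)} = \frac{1}{2 d}$
$D{\left(q \right)} = 0$ ($D{\left(q \right)} = \frac{\left(-5 + 5\right)^{2}}{\frac{1}{2} \frac{1}{q}} = 0^{2} \cdot 2 q = 0 \cdot 2 q = 0$)
$G{\left(k \right)} = \frac{1}{k}$ ($G{\left(k \right)} = \frac{1}{k + 0} = \frac{1}{k}$)
$\left(26233 + G{\left(-159 \right)}\right) - 13967 = \left(26233 + \frac{1}{-159}\right) - 13967 = \left(26233 - \frac{1}{159}\right) - 13967 = \frac{4171046}{159} - 13967 = \frac{1950293}{159}$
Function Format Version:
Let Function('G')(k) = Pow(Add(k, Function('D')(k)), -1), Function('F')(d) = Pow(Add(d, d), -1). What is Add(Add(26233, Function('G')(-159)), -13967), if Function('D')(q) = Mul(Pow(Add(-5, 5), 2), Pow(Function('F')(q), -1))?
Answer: Rational(1950293, 159) ≈ 12266.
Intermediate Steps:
Function('F')(d) = Mul(Rational(1, 2), Pow(d, -1)) (Function('F')(d) = Pow(Mul(2, d), -1) = Mul(Rational(1, 2), Pow(d, -1)))
Function('D')(q) = 0 (Function('D')(q) = Mul(Pow(Add(-5, 5), 2), Pow(Mul(Rational(1, 2), Pow(q, -1)), -1)) = Mul(Pow(0, 2), Mul(2, q)) = Mul(0, Mul(2, q)) = 0)
Function('G')(k) = Pow(k, -1) (Function('G')(k) = Pow(Add(k, 0), -1) = Pow(k, -1))
Add(Add(26233, Function('G')(-159)), -13967) = Add(Add(26233, Pow(-159, -1)), -13967) = Add(Add(26233, Rational(-1, 159)), -13967) = Add(Rational(4171046, 159), -13967) = Rational(1950293, 159)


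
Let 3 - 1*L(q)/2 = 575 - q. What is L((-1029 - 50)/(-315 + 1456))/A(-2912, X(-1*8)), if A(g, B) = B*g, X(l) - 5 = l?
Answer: -50287/383376 ≈ -0.13117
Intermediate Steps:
X(l) = 5 + l
L(q) = -1144 + 2*q (L(q) = 6 - 2*(575 - q) = 6 + (-1150 + 2*q) = -1144 + 2*q)
L((-1029 - 50)/(-315 + 1456))/A(-2912, X(-1*8)) = (-1144 + 2*((-1029 - 50)/(-315 + 1456)))/(((5 - 1*8)*(-2912))) = (-1144 + 2*(-1079/1141))/(((5 - 8)*(-2912))) = (-1144 + 2*(-1079*1/1141))/((-3*(-2912))) = (-1144 + 2*(-1079/1141))/8736 = (-1144 - 2158/1141)*(1/8736) = -1307462/1141*1/8736 = -50287/383376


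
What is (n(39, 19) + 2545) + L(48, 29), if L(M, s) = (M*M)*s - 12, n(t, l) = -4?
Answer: 69345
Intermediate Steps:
L(M, s) = -12 + s*M² (L(M, s) = M²*s - 12 = s*M² - 12 = -12 + s*M²)
(n(39, 19) + 2545) + L(48, 29) = (-4 + 2545) + (-12 + 29*48²) = 2541 + (-12 + 29*2304) = 2541 + (-12 + 66816) = 2541 + 66804 = 69345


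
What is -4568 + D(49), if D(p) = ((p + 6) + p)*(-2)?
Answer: -4776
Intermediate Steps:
D(p) = -12 - 4*p (D(p) = ((6 + p) + p)*(-2) = (6 + 2*p)*(-2) = -12 - 4*p)
-4568 + D(49) = -4568 + (-12 - 4*49) = -4568 + (-12 - 196) = -4568 - 208 = -4776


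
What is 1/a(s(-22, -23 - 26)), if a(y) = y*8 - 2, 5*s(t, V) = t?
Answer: -5/186 ≈ -0.026882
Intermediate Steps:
s(t, V) = t/5
a(y) = -2 + 8*y (a(y) = 8*y - 2 = -2 + 8*y)
1/a(s(-22, -23 - 26)) = 1/(-2 + 8*((1/5)*(-22))) = 1/(-2 + 8*(-22/5)) = 1/(-2 - 176/5) = 1/(-186/5) = -5/186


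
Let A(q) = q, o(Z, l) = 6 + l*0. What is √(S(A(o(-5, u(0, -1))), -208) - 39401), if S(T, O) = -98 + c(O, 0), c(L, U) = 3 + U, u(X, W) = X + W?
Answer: 2*I*√9874 ≈ 198.74*I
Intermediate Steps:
u(X, W) = W + X
o(Z, l) = 6 (o(Z, l) = 6 + 0 = 6)
S(T, O) = -95 (S(T, O) = -98 + (3 + 0) = -98 + 3 = -95)
√(S(A(o(-5, u(0, -1))), -208) - 39401) = √(-95 - 39401) = √(-39496) = 2*I*√9874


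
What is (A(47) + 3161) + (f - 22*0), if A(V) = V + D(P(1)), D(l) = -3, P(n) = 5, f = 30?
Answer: 3235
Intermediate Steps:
A(V) = -3 + V (A(V) = V - 3 = -3 + V)
(A(47) + 3161) + (f - 22*0) = ((-3 + 47) + 3161) + (30 - 22*0) = (44 + 3161) + (30 + 0) = 3205 + 30 = 3235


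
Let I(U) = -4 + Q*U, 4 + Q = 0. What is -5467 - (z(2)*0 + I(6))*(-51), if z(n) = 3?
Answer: -6895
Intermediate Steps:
Q = -4 (Q = -4 + 0 = -4)
I(U) = -4 - 4*U
-5467 - (z(2)*0 + I(6))*(-51) = -5467 - (3*0 + (-4 - 4*6))*(-51) = -5467 - (0 + (-4 - 24))*(-51) = -5467 - (0 - 28)*(-51) = -5467 - (-28)*(-51) = -5467 - 1*1428 = -5467 - 1428 = -6895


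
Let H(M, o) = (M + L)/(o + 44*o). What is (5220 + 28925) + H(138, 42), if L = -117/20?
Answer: 430227881/12600 ≈ 34145.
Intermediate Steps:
L = -117/20 (L = -117*1/20 = -117/20 ≈ -5.8500)
H(M, o) = (-117/20 + M)/(45*o) (H(M, o) = (M - 117/20)/(o + 44*o) = (-117/20 + M)/((45*o)) = (-117/20 + M)*(1/(45*o)) = (-117/20 + M)/(45*o))
(5220 + 28925) + H(138, 42) = (5220 + 28925) + (1/900)*(-117 + 20*138)/42 = 34145 + (1/900)*(1/42)*(-117 + 2760) = 34145 + (1/900)*(1/42)*2643 = 34145 + 881/12600 = 430227881/12600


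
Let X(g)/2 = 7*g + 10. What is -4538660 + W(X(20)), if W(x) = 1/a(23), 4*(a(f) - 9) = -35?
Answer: -4538656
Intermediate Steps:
a(f) = 1/4 (a(f) = 9 + (1/4)*(-35) = 9 - 35/4 = 1/4)
X(g) = 20 + 14*g (X(g) = 2*(7*g + 10) = 2*(10 + 7*g) = 20 + 14*g)
W(x) = 4 (W(x) = 1/(1/4) = 4)
-4538660 + W(X(20)) = -4538660 + 4 = -4538656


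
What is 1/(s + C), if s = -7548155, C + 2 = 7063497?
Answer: -1/484660 ≈ -2.0633e-6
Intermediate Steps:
C = 7063495 (C = -2 + 7063497 = 7063495)
1/(s + C) = 1/(-7548155 + 7063495) = 1/(-484660) = -1/484660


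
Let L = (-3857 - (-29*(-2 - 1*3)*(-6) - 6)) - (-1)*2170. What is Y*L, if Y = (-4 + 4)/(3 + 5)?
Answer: 0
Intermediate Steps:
Y = 0 (Y = 0/8 = 0*(⅛) = 0)
L = -811 (L = (-3857 - (-29*(-2 - 3)*(-6) - 6)) - 1*(-2170) = (-3857 - (-(-145)*(-6) - 6)) + 2170 = (-3857 - (-29*30 - 6)) + 2170 = (-3857 - (-870 - 6)) + 2170 = (-3857 - 1*(-876)) + 2170 = (-3857 + 876) + 2170 = -2981 + 2170 = -811)
Y*L = 0*(-811) = 0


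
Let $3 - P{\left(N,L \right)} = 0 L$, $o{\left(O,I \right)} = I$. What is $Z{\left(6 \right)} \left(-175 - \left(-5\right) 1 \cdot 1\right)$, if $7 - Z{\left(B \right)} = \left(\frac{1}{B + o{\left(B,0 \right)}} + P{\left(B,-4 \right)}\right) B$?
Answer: $2040$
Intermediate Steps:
$P{\left(N,L \right)} = 3$ ($P{\left(N,L \right)} = 3 - 0 L = 3 - 0 = 3 + 0 = 3$)
$Z{\left(B \right)} = 7 - B \left(3 + \frac{1}{B}\right)$ ($Z{\left(B \right)} = 7 - \left(\frac{1}{B + 0} + 3\right) B = 7 - \left(\frac{1}{B} + 3\right) B = 7 - \left(3 + \frac{1}{B}\right) B = 7 - B \left(3 + \frac{1}{B}\right)$)
$Z{\left(6 \right)} \left(-175 - \left(-5\right) 1 \cdot 1\right) = \left(6 - 18\right) \left(-175 - \left(-5\right) 1 \cdot 1\right) = \left(6 - 18\right) \left(-175 - \left(-5\right) 1\right) = - 12 \left(-175 - -5\right) = - 12 \left(-175 + 5\right) = \left(-12\right) \left(-170\right) = 2040$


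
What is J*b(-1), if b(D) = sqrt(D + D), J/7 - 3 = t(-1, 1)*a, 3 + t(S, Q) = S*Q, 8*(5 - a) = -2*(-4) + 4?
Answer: -77*I*sqrt(2) ≈ -108.89*I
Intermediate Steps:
a = 7/2 (a = 5 - (-2*(-4) + 4)/8 = 5 - (8 + 4)/8 = 5 - 1/8*12 = 5 - 3/2 = 7/2 ≈ 3.5000)
t(S, Q) = -3 + Q*S (t(S, Q) = -3 + S*Q = -3 + Q*S)
J = -77 (J = 21 + 7*((-3 + 1*(-1))*(7/2)) = 21 + 7*((-3 - 1)*(7/2)) = 21 + 7*(-4*7/2) = 21 + 7*(-14) = 21 - 98 = -77)
b(D) = sqrt(2)*sqrt(D) (b(D) = sqrt(2*D) = sqrt(2)*sqrt(D))
J*b(-1) = -77*sqrt(2)*sqrt(-1) = -77*sqrt(2)*I = -77*I*sqrt(2)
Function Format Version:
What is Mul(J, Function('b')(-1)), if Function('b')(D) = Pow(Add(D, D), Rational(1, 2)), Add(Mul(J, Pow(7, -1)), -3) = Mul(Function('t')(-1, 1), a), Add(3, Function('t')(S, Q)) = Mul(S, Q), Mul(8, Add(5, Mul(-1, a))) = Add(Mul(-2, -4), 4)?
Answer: Mul(-77, I, Pow(2, Rational(1, 2))) ≈ Mul(-108.89, I)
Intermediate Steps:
a = Rational(7, 2) (a = Add(5, Mul(Rational(-1, 8), Add(Mul(-2, -4), 4))) = Add(5, Mul(Rational(-1, 8), Add(8, 4))) = Add(5, Mul(Rational(-1, 8), 12)) = Add(5, Rational(-3, 2)) = Rational(7, 2) ≈ 3.5000)
Function('t')(S, Q) = Add(-3, Mul(Q, S)) (Function('t')(S, Q) = Add(-3, Mul(S, Q)) = Add(-3, Mul(Q, S)))
J = -77 (J = Add(21, Mul(7, Mul(Add(-3, Mul(1, -1)), Rational(7, 2)))) = Add(21, Mul(7, Mul(Add(-3, -1), Rational(7, 2)))) = Add(21, Mul(7, Mul(-4, Rational(7, 2)))) = Add(21, Mul(7, -14)) = Add(21, -98) = -77)
Function('b')(D) = Mul(Pow(2, Rational(1, 2)), Pow(D, Rational(1, 2))) (Function('b')(D) = Pow(Mul(2, D), Rational(1, 2)) = Mul(Pow(2, Rational(1, 2)), Pow(D, Rational(1, 2))))
Mul(J, Function('b')(-1)) = Mul(-77, Mul(Pow(2, Rational(1, 2)), Pow(-1, Rational(1, 2)))) = Mul(-77, Mul(Pow(2, Rational(1, 2)), I)) = Mul(-77, Mul(I, Pow(2, Rational(1, 2)))) = Mul(-77, I, Pow(2, Rational(1, 2)))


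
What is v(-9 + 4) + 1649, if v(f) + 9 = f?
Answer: 1635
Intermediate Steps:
v(f) = -9 + f
v(-9 + 4) + 1649 = (-9 + (-9 + 4)) + 1649 = (-9 - 5) + 1649 = -14 + 1649 = 1635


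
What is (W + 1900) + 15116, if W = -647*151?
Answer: -80681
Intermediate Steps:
W = -97697
(W + 1900) + 15116 = (-97697 + 1900) + 15116 = -95797 + 15116 = -80681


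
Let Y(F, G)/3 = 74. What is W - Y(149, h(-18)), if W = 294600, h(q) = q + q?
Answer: 294378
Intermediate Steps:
h(q) = 2*q
Y(F, G) = 222 (Y(F, G) = 3*74 = 222)
W - Y(149, h(-18)) = 294600 - 1*222 = 294600 - 222 = 294378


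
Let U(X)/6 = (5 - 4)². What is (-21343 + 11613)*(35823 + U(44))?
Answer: -348616170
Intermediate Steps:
U(X) = 6 (U(X) = 6*(5 - 4)² = 6*1² = 6*1 = 6)
(-21343 + 11613)*(35823 + U(44)) = (-21343 + 11613)*(35823 + 6) = -9730*35829 = -348616170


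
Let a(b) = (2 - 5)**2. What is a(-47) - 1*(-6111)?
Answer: 6120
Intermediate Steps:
a(b) = 9 (a(b) = (-3)**2 = 9)
a(-47) - 1*(-6111) = 9 - 1*(-6111) = 9 + 6111 = 6120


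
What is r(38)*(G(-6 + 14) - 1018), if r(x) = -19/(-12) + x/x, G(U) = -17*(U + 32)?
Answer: -8773/2 ≈ -4386.5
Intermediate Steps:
G(U) = -544 - 17*U (G(U) = -17*(32 + U) = -544 - 17*U)
r(x) = 31/12 (r(x) = -19*(-1/12) + 1 = 19/12 + 1 = 31/12)
r(38)*(G(-6 + 14) - 1018) = 31*((-544 - 17*(-6 + 14)) - 1018)/12 = 31*((-544 - 17*8) - 1018)/12 = 31*((-544 - 136) - 1018)/12 = 31*(-680 - 1018)/12 = (31/12)*(-1698) = -8773/2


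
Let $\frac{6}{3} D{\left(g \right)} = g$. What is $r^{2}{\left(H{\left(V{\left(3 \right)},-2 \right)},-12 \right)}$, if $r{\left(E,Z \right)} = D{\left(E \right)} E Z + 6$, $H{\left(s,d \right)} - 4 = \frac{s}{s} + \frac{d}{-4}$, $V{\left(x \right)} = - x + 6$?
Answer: $\frac{123201}{4} \approx 30800.0$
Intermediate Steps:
$V{\left(x \right)} = 6 - x$
$H{\left(s,d \right)} = 5 - \frac{d}{4}$ ($H{\left(s,d \right)} = 4 + \left(\frac{s}{s} + \frac{d}{-4}\right) = 4 + \left(1 + d \left(- \frac{1}{4}\right)\right) = 4 - \left(-1 + \frac{d}{4}\right) = 5 - \frac{d}{4}$)
$D{\left(g \right)} = \frac{g}{2}$
$r{\left(E,Z \right)} = 6 + \frac{Z E^{2}}{2}$ ($r{\left(E,Z \right)} = \frac{E}{2} E Z + 6 = \frac{E^{2}}{2} Z + 6 = \frac{Z E^{2}}{2} + 6 = 6 + \frac{Z E^{2}}{2}$)
$r^{2}{\left(H{\left(V{\left(3 \right)},-2 \right)},-12 \right)} = \left(6 + \frac{1}{2} \left(-12\right) \left(5 - - \frac{1}{2}\right)^{2}\right)^{2} = \left(6 + \frac{1}{2} \left(-12\right) \left(5 + \frac{1}{2}\right)^{2}\right)^{2} = \left(6 + \frac{1}{2} \left(-12\right) \left(\frac{11}{2}\right)^{2}\right)^{2} = \left(6 + \frac{1}{2} \left(-12\right) \frac{121}{4}\right)^{2} = \left(6 - \frac{363}{2}\right)^{2} = \left(- \frac{351}{2}\right)^{2} = \frac{123201}{4}$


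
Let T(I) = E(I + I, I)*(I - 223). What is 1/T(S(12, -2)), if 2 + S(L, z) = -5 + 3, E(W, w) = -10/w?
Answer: -2/1135 ≈ -0.0017621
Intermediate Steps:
S(L, z) = -4 (S(L, z) = -2 + (-5 + 3) = -2 - 2 = -4)
T(I) = -10*(-223 + I)/I (T(I) = (-10/I)*(I - 223) = (-10/I)*(-223 + I) = -10*(-223 + I)/I)
1/T(S(12, -2)) = 1/(-10 + 2230/(-4)) = 1/(-10 + 2230*(-¼)) = 1/(-10 - 1115/2) = 1/(-1135/2) = -2/1135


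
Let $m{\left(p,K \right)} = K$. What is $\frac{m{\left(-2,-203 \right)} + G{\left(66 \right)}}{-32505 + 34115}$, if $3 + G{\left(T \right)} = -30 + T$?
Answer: $- \frac{17}{161} \approx -0.10559$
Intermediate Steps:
$G{\left(T \right)} = -33 + T$ ($G{\left(T \right)} = -3 + \left(-30 + T\right) = -33 + T$)
$\frac{m{\left(-2,-203 \right)} + G{\left(66 \right)}}{-32505 + 34115} = \frac{-203 + \left(-33 + 66\right)}{-32505 + 34115} = \frac{-203 + 33}{1610} = \left(-170\right) \frac{1}{1610} = - \frac{17}{161}$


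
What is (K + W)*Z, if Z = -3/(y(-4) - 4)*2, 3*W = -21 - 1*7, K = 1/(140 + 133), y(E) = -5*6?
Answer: -2547/1547 ≈ -1.6464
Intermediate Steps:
y(E) = -30
K = 1/273 ≈ 0.0036630
W = -28/3 (W = (-21 - 1*7)/3 = (-21 - 7)/3 = (⅓)*(-28) = -28/3 ≈ -9.3333)
Z = 3/17 (Z = -3/(-30 - 4)*2 = -3/(-34)*2 = -3*(-1/34)*2 = (3/34)*2 = 3/17 ≈ 0.17647)
(K + W)*Z = (1/273 - 28/3)*(3/17) = -849/91*3/17 = -2547/1547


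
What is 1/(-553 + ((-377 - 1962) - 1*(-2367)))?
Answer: -1/525 ≈ -0.0019048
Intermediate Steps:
1/(-553 + ((-377 - 1962) - 1*(-2367))) = 1/(-553 + (-2339 + 2367)) = 1/(-553 + 28) = 1/(-525) = -1/525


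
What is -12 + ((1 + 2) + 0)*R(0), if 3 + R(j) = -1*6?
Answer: -39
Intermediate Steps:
R(j) = -9 (R(j) = -3 - 1*6 = -3 - 6 = -9)
-12 + ((1 + 2) + 0)*R(0) = -12 + ((1 + 2) + 0)*(-9) = -12 + (3 + 0)*(-9) = -12 + 3*(-9) = -12 - 27 = -39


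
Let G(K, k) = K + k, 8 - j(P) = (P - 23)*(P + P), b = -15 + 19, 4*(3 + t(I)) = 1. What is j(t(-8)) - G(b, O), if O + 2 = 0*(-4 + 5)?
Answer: -1085/8 ≈ -135.63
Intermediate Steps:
t(I) = -11/4 (t(I) = -3 + (1/4)*1 = -3 + 1/4 = -11/4)
b = 4
O = -2 (O = -2 + 0*(-4 + 5) = -2 + 0*1 = -2 + 0 = -2)
j(P) = 8 - 2*P*(-23 + P) (j(P) = 8 - (P - 23)*(P + P) = 8 - (-23 + P)*2*P = 8 - 2*P*(-23 + P))
j(t(-8)) - G(b, O) = (8 - 2*(-11/4)**2 + 46*(-11/4)) - (4 - 2) = (8 - 2*121/16 - 253/2) - 1*2 = (8 - 121/8 - 253/2) - 2 = -1069/8 - 2 = -1085/8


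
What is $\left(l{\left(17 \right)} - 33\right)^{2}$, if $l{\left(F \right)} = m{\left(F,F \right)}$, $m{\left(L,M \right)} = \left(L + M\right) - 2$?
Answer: $1$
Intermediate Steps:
$m{\left(L,M \right)} = -2 + L + M$
$l{\left(F \right)} = -2 + 2 F$ ($l{\left(F \right)} = -2 + F + F = -2 + 2 F$)
$\left(l{\left(17 \right)} - 33\right)^{2} = \left(\left(-2 + 2 \cdot 17\right) - 33\right)^{2} = \left(\left(-2 + 34\right) - 33\right)^{2} = \left(32 - 33\right)^{2} = \left(-1\right)^{2} = 1$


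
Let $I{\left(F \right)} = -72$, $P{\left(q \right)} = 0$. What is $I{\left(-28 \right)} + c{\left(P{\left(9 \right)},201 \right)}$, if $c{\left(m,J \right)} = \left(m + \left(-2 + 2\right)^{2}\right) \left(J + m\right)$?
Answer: $-72$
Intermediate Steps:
$c{\left(m,J \right)} = m \left(J + m\right)$ ($c{\left(m,J \right)} = \left(m + 0^{2}\right) \left(J + m\right) = \left(m + 0\right) \left(J + m\right) = m \left(J + m\right)$)
$I{\left(-28 \right)} + c{\left(P{\left(9 \right)},201 \right)} = -72 + 0 \left(201 + 0\right) = -72 + 0 \cdot 201 = -72 + 0 = -72$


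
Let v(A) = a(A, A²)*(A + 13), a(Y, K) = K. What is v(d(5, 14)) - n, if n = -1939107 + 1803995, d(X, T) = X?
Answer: 135562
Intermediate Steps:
n = -135112
v(A) = A²*(13 + A) (v(A) = A²*(A + 13) = A²*(13 + A))
v(d(5, 14)) - n = 5²*(13 + 5) - 1*(-135112) = 25*18 + 135112 = 450 + 135112 = 135562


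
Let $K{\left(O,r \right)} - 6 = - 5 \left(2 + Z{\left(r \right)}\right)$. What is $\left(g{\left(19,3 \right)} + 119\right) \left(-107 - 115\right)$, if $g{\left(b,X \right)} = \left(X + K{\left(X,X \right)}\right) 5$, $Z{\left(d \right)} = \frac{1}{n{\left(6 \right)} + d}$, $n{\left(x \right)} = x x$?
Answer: $- \frac{327154}{13} \approx -25166.0$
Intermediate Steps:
$n{\left(x \right)} = x^{2}$
$Z{\left(d \right)} = \frac{1}{36 + d}$ ($Z{\left(d \right)} = \frac{1}{6^{2} + d} = \frac{1}{36 + d}$)
$K{\left(O,r \right)} = -4 - \frac{5}{36 + r}$ ($K{\left(O,r \right)} = 6 - 5 \left(2 + \frac{1}{36 + r}\right) = 6 - \left(10 + \frac{5}{36 + r}\right) = -4 - \frac{5}{36 + r}$)
$g{\left(b,X \right)} = 5 X + \frac{5 \left(-149 - 4 X\right)}{36 + X}$ ($g{\left(b,X \right)} = \left(X + \frac{-149 - 4 X}{36 + X}\right) 5 = 5 X + \frac{5 \left(-149 - 4 X\right)}{36 + X}$)
$\left(g{\left(19,3 \right)} + 119\right) \left(-107 - 115\right) = \left(\frac{5 \left(-149 + 3^{2} + 32 \cdot 3\right)}{36 + 3} + 119\right) \left(-107 - 115\right) = \left(\frac{5 \left(-149 + 9 + 96\right)}{39} + 119\right) \left(-222\right) = \left(5 \cdot \frac{1}{39} \left(-44\right) + 119\right) \left(-222\right) = \left(- \frac{220}{39} + 119\right) \left(-222\right) = \frac{4421}{39} \left(-222\right) = - \frac{327154}{13}$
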